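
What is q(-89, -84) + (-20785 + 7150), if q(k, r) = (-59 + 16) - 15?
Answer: -13693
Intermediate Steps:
q(k, r) = -58 (q(k, r) = -43 - 15 = -58)
q(-89, -84) + (-20785 + 7150) = -58 + (-20785 + 7150) = -58 - 13635 = -13693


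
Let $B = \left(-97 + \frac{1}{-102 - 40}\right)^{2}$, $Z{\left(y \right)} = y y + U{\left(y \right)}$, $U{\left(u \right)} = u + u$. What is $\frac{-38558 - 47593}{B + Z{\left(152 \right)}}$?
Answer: $- \frac{579049588}{220583179} \approx -2.6251$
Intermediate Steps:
$U{\left(u \right)} = 2 u$
$Z{\left(y \right)} = y^{2} + 2 y$ ($Z{\left(y \right)} = y y + 2 y = y^{2} + 2 y$)
$B = \frac{189750625}{20164}$ ($B = \left(-97 + \frac{1}{-142}\right)^{2} = \left(-97 - \frac{1}{142}\right)^{2} = \left(- \frac{13775}{142}\right)^{2} = \frac{189750625}{20164} \approx 9410.4$)
$\frac{-38558 - 47593}{B + Z{\left(152 \right)}} = \frac{-38558 - 47593}{\frac{189750625}{20164} + 152 \left(2 + 152\right)} = - \frac{86151}{\frac{189750625}{20164} + 152 \cdot 154} = - \frac{86151}{\frac{189750625}{20164} + 23408} = - \frac{86151}{\frac{661749537}{20164}} = \left(-86151\right) \frac{20164}{661749537} = - \frac{579049588}{220583179}$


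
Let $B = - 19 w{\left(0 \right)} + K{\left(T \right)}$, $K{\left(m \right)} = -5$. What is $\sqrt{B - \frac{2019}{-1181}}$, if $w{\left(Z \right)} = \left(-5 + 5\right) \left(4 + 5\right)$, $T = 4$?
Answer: $\frac{i \sqrt{4589366}}{1181} \approx 1.814 i$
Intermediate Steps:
$w{\left(Z \right)} = 0$ ($w{\left(Z \right)} = 0 \cdot 9 = 0$)
$B = -5$ ($B = \left(-19\right) 0 - 5 = 0 - 5 = -5$)
$\sqrt{B - \frac{2019}{-1181}} = \sqrt{-5 - \frac{2019}{-1181}} = \sqrt{-5 - - \frac{2019}{1181}} = \sqrt{-5 + \frac{2019}{1181}} = \sqrt{- \frac{3886}{1181}} = \frac{i \sqrt{4589366}}{1181}$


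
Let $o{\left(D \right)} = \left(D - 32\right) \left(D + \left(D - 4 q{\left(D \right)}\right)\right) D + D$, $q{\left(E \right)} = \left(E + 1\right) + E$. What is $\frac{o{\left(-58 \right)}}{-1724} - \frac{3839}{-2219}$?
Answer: $- \frac{1988933391}{1912778} \approx -1039.8$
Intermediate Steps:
$q{\left(E \right)} = 1 + 2 E$ ($q{\left(E \right)} = \left(1 + E\right) + E = 1 + 2 E$)
$o{\left(D \right)} = D + D \left(-32 + D\right) \left(-4 - 6 D\right)$ ($o{\left(D \right)} = \left(D - 32\right) \left(D + \left(D - 4 \left(1 + 2 D\right)\right)\right) D + D = \left(-32 + D\right) \left(D - \left(4 + 7 D\right)\right) D + D = \left(-32 + D\right) \left(-4 - 6 D\right) D + D = D \left(-32 + D\right) \left(-4 - 6 D\right) + D = D + D \left(-32 + D\right) \left(-4 - 6 D\right)$)
$\frac{o{\left(-58 \right)}}{-1724} - \frac{3839}{-2219} = \frac{\left(-58\right) \left(129 - 6 \left(-58\right)^{2} + 188 \left(-58\right)\right)}{-1724} - \frac{3839}{-2219} = - 58 \left(129 - 20184 - 10904\right) \left(- \frac{1}{1724}\right) - - \frac{3839}{2219} = - 58 \left(129 - 20184 - 10904\right) \left(- \frac{1}{1724}\right) + \frac{3839}{2219} = \left(-58\right) \left(-30959\right) \left(- \frac{1}{1724}\right) + \frac{3839}{2219} = 1795622 \left(- \frac{1}{1724}\right) + \frac{3839}{2219} = - \frac{897811}{862} + \frac{3839}{2219} = - \frac{1988933391}{1912778}$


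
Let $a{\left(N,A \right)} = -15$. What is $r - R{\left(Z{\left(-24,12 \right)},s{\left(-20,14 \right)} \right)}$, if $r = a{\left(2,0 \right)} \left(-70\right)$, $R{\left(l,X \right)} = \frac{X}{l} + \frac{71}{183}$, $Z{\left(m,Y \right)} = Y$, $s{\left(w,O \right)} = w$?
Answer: $\frac{64128}{61} \approx 1051.3$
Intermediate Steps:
$R{\left(l,X \right)} = \frac{71}{183} + \frac{X}{l}$ ($R{\left(l,X \right)} = \frac{X}{l} + 71 \cdot \frac{1}{183} = \frac{X}{l} + \frac{71}{183} = \frac{71}{183} + \frac{X}{l}$)
$r = 1050$ ($r = \left(-15\right) \left(-70\right) = 1050$)
$r - R{\left(Z{\left(-24,12 \right)},s{\left(-20,14 \right)} \right)} = 1050 - \left(\frac{71}{183} - \frac{20}{12}\right) = 1050 - \left(\frac{71}{183} - \frac{5}{3}\right) = 1050 - - \frac{78}{61} = 1050 + \frac{78}{61} = \frac{64128}{61}$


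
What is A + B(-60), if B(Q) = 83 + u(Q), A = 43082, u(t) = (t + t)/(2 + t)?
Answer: 1251845/29 ≈ 43167.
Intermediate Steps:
u(t) = 2*t/(2 + t) (u(t) = (2*t)/(2 + t) = 2*t/(2 + t))
B(Q) = 83 + 2*Q/(2 + Q)
A + B(-60) = 43082 + (166 + 85*(-60))/(2 - 60) = 43082 + (166 - 5100)/(-58) = 43082 - 1/58*(-4934) = 43082 + 2467/29 = 1251845/29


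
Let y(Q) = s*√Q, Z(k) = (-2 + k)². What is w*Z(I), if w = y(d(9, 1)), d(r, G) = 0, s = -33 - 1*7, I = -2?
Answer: 0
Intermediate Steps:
s = -40 (s = -33 - 7 = -40)
y(Q) = -40*√Q
w = 0 (w = -40*√0 = -40*0 = 0)
w*Z(I) = 0*(-2 - 2)² = 0*(-4)² = 0*16 = 0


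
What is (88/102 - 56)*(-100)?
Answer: 281200/51 ≈ 5513.7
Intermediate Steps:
(88/102 - 56)*(-100) = (88*(1/102) - 56)*(-100) = (44/51 - 56)*(-100) = -2812/51*(-100) = 281200/51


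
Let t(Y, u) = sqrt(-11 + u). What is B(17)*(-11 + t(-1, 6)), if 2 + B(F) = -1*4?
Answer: 66 - 6*I*sqrt(5) ≈ 66.0 - 13.416*I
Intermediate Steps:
B(F) = -6 (B(F) = -2 - 1*4 = -2 - 4 = -6)
B(17)*(-11 + t(-1, 6)) = -6*(-11 + sqrt(-11 + 6)) = -6*(-11 + sqrt(-5)) = -6*(-11 + I*sqrt(5)) = 66 - 6*I*sqrt(5)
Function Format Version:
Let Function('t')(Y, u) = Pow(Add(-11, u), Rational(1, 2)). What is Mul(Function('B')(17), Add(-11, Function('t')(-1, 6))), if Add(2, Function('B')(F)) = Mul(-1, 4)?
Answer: Add(66, Mul(-6, I, Pow(5, Rational(1, 2)))) ≈ Add(66.000, Mul(-13.416, I))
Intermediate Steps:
Function('B')(F) = -6 (Function('B')(F) = Add(-2, Mul(-1, 4)) = Add(-2, -4) = -6)
Mul(Function('B')(17), Add(-11, Function('t')(-1, 6))) = Mul(-6, Add(-11, Pow(Add(-11, 6), Rational(1, 2)))) = Mul(-6, Add(-11, Pow(-5, Rational(1, 2)))) = Mul(-6, Add(-11, Mul(I, Pow(5, Rational(1, 2))))) = Add(66, Mul(-6, I, Pow(5, Rational(1, 2))))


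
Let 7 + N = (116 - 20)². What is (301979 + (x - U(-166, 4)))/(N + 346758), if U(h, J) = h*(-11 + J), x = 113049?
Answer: 413866/355967 ≈ 1.1627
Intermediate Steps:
N = 9209 (N = -7 + (116 - 20)² = -7 + 96² = -7 + 9216 = 9209)
(301979 + (x - U(-166, 4)))/(N + 346758) = (301979 + (113049 - (-166)*(-11 + 4)))/(9209 + 346758) = (301979 + (113049 - (-166)*(-7)))/355967 = (301979 + (113049 - 1*1162))*(1/355967) = (301979 + (113049 - 1162))*(1/355967) = (301979 + 111887)*(1/355967) = 413866*(1/355967) = 413866/355967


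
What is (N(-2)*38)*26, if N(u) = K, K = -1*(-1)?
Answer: 988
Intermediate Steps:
K = 1
N(u) = 1
(N(-2)*38)*26 = (1*38)*26 = 38*26 = 988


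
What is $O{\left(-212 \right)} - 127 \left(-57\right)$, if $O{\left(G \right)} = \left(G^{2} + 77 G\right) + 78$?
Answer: $35937$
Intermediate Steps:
$O{\left(G \right)} = 78 + G^{2} + 77 G$
$O{\left(-212 \right)} - 127 \left(-57\right) = \left(78 + \left(-212\right)^{2} + 77 \left(-212\right)\right) - 127 \left(-57\right) = \left(78 + 44944 - 16324\right) - -7239 = 28698 + 7239 = 35937$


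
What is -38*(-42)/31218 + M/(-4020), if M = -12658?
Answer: 33464447/10458030 ≈ 3.1999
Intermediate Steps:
-38*(-42)/31218 + M/(-4020) = -38*(-42)/31218 - 12658/(-4020) = 1596*(1/31218) - 12658*(-1/4020) = 266/5203 + 6329/2010 = 33464447/10458030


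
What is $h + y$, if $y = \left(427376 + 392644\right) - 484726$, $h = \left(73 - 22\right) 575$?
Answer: $364619$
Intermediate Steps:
$h = 29325$ ($h = 51 \cdot 575 = 29325$)
$y = 335294$ ($y = 820020 - 484726 = 335294$)
$h + y = 29325 + 335294 = 364619$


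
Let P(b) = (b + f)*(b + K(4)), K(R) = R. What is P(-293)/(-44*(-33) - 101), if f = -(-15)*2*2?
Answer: 67337/1351 ≈ 49.842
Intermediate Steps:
f = 60 (f = -5*(-6)*2 = 30*2 = 60)
P(b) = (4 + b)*(60 + b) (P(b) = (b + 60)*(b + 4) = (60 + b)*(4 + b) = (4 + b)*(60 + b))
P(-293)/(-44*(-33) - 101) = (240 + (-293)² + 64*(-293))/(-44*(-33) - 101) = (240 + 85849 - 18752)/(1452 - 101) = 67337/1351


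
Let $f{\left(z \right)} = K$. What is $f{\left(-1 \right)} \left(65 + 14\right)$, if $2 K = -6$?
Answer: $-237$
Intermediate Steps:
$K = -3$ ($K = \frac{1}{2} \left(-6\right) = -3$)
$f{\left(z \right)} = -3$
$f{\left(-1 \right)} \left(65 + 14\right) = - 3 \left(65 + 14\right) = \left(-3\right) 79 = -237$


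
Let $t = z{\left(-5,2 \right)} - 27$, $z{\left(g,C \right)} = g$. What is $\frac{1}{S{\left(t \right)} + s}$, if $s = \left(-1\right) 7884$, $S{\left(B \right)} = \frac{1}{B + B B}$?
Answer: $- \frac{992}{7820927} \approx -0.00012684$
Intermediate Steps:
$t = -32$ ($t = -5 - 27 = -32$)
$S{\left(B \right)} = \frac{1}{B + B^{2}}$
$s = -7884$
$\frac{1}{S{\left(t \right)} + s} = \frac{1}{\frac{1}{\left(-32\right) \left(1 - 32\right)} - 7884} = \frac{1}{- \frac{1}{32 \left(-31\right)} - 7884} = \frac{1}{\left(- \frac{1}{32}\right) \left(- \frac{1}{31}\right) - 7884} = \frac{1}{\frac{1}{992} - 7884} = \frac{1}{- \frac{7820927}{992}} = - \frac{992}{7820927}$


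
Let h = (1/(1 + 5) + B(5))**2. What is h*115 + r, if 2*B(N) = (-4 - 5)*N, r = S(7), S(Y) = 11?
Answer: 516334/9 ≈ 57370.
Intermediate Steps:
r = 11
B(N) = -9*N/2 (B(N) = ((-4 - 5)*N)/2 = (-9*N)/2 = -9*N/2)
h = 4489/9 (h = (1/(1 + 5) - 9/2*5)**2 = (1/6 - 45/2)**2 = (-67/3)**2 = 4489/9 ≈ 498.78)
h*115 + r = (4489/9)*115 + 11 = 516235/9 + 11 = 516334/9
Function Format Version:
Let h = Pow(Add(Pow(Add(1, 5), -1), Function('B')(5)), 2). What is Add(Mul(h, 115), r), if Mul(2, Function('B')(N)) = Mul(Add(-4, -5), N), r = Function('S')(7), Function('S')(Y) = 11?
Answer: Rational(516334, 9) ≈ 57370.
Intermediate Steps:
r = 11
Function('B')(N) = Mul(Rational(-9, 2), N) (Function('B')(N) = Mul(Rational(1, 2), Mul(Add(-4, -5), N)) = Mul(Rational(1, 2), Mul(-9, N)) = Mul(Rational(-9, 2), N))
h = Rational(4489, 9) (h = Pow(Add(Pow(Add(1, 5), -1), Mul(Rational(-9, 2), 5)), 2) = Pow(Add(Pow(6, -1), Rational(-45, 2)), 2) = Pow(Add(Rational(1, 6), Rational(-45, 2)), 2) = Pow(Rational(-67, 3), 2) = Rational(4489, 9) ≈ 498.78)
Add(Mul(h, 115), r) = Add(Mul(Rational(4489, 9), 115), 11) = Add(Rational(516235, 9), 11) = Rational(516334, 9)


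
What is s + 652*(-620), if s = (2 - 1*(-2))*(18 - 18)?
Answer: -404240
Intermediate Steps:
s = 0 (s = (2 + 2)*0 = 4*0 = 0)
s + 652*(-620) = 0 + 652*(-620) = 0 - 404240 = -404240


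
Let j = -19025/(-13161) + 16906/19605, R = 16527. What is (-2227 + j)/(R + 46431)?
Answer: -31889899108/902472867555 ≈ -0.035336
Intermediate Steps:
j = 66164999/28669045 (j = -19025*(-1/13161) + 16906*(1/19605) = 19025/13161 + 16906/19605 = 66164999/28669045 ≈ 2.3079)
(-2227 + j)/(R + 46431) = (-2227 + 66164999/28669045)/(16527 + 46431) = -63779798216/28669045/62958 = -63779798216/28669045*1/62958 = -31889899108/902472867555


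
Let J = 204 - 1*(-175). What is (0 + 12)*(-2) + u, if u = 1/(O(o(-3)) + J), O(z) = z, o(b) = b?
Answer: -9023/376 ≈ -23.997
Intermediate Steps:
J = 379 (J = 204 + 175 = 379)
u = 1/376 (u = 1/(-3 + 379) = 1/376 ≈ 0.0026596)
(0 + 12)*(-2) + u = (0 + 12)*(-2) + 1/376 = 12*(-2) + 1/376 = -24 + 1/376 = -9023/376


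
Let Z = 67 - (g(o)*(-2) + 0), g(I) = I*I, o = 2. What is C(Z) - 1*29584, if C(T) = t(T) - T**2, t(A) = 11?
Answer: -35198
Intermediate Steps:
g(I) = I**2
Z = 75 (Z = 67 - (2**2*(-2) + 0) = 67 - (4*(-2) + 0) = 67 - (-8 + 0) = 67 - 1*(-8) = 67 + 8 = 75)
C(T) = 11 - T**2
C(Z) - 1*29584 = (11 - 1*75**2) - 1*29584 = (11 - 1*5625) - 29584 = (11 - 5625) - 29584 = -5614 - 29584 = -35198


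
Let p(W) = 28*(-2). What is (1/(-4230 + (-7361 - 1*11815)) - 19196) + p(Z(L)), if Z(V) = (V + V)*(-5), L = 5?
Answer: -450612313/23406 ≈ -19252.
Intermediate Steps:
Z(V) = -10*V (Z(V) = (2*V)*(-5) = -10*V)
p(W) = -56
(1/(-4230 + (-7361 - 1*11815)) - 19196) + p(Z(L)) = (1/(-4230 + (-7361 - 1*11815)) - 19196) - 56 = (1/(-4230 + (-7361 - 11815)) - 19196) - 56 = (1/(-4230 - 19176) - 19196) - 56 = (1/(-23406) - 19196) - 56 = (-1/23406 - 19196) - 56 = -449301577/23406 - 56 = -450612313/23406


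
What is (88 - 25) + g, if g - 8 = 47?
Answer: 118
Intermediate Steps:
g = 55 (g = 8 + 47 = 55)
(88 - 25) + g = (88 - 25) + 55 = 63 + 55 = 118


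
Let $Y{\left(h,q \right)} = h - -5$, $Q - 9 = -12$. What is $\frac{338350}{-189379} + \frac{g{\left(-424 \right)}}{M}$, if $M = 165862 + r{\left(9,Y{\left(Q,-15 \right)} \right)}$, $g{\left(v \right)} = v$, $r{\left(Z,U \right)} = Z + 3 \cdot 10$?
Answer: $- \frac{56212900046}{31418165479} \approx -1.7892$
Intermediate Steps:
$Q = -3$ ($Q = 9 - 12 = -3$)
$Y{\left(h,q \right)} = 5 + h$ ($Y{\left(h,q \right)} = h + 5 = 5 + h$)
$r{\left(Z,U \right)} = 30 + Z$ ($r{\left(Z,U \right)} = Z + 30 = 30 + Z$)
$M = 165901$ ($M = 165862 + \left(30 + 9\right) = 165862 + 39 = 165901$)
$\frac{338350}{-189379} + \frac{g{\left(-424 \right)}}{M} = \frac{338350}{-189379} - \frac{424}{165901} = 338350 \left(- \frac{1}{189379}\right) - \frac{424}{165901} = - \frac{338350}{189379} - \frac{424}{165901} = - \frac{56212900046}{31418165479}$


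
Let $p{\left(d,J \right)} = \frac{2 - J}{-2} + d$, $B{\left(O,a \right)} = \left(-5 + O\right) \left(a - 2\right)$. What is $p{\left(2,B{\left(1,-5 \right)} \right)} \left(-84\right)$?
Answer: $-1260$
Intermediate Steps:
$B{\left(O,a \right)} = \left(-5 + O\right) \left(-2 + a\right)$
$p{\left(d,J \right)} = -1 + d + \frac{J}{2}$ ($p{\left(d,J \right)} = \left(2 - J\right) \left(- \frac{1}{2}\right) + d = \left(-1 + \frac{J}{2}\right) + d = -1 + d + \frac{J}{2}$)
$p{\left(2,B{\left(1,-5 \right)} \right)} \left(-84\right) = \left(-1 + 2 + \frac{10 - -25 - 2 + 1 \left(-5\right)}{2}\right) \left(-84\right) = \left(-1 + 2 + \frac{10 + 25 - 2 - 5}{2}\right) \left(-84\right) = \left(-1 + 2 + \frac{1}{2} \cdot 28\right) \left(-84\right) = \left(-1 + 2 + 14\right) \left(-84\right) = 15 \left(-84\right) = -1260$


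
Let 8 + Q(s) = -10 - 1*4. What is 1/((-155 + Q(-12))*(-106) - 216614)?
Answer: -1/197852 ≈ -5.0543e-6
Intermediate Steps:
Q(s) = -22 (Q(s) = -8 + (-10 - 1*4) = -8 + (-10 - 4) = -8 - 14 = -22)
1/((-155 + Q(-12))*(-106) - 216614) = 1/((-155 - 22)*(-106) - 216614) = 1/(-177*(-106) - 216614) = 1/(18762 - 216614) = 1/(-197852) = -1/197852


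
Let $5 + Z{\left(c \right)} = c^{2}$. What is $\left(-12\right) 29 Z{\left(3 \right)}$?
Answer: $-1392$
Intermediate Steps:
$Z{\left(c \right)} = -5 + c^{2}$
$\left(-12\right) 29 Z{\left(3 \right)} = \left(-12\right) 29 \left(-5 + 3^{2}\right) = - 348 \left(-5 + 9\right) = \left(-348\right) 4 = -1392$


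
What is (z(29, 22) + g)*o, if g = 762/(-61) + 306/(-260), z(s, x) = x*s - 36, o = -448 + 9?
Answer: -2048140013/7930 ≈ -2.5828e+5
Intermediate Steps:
o = -439
z(s, x) = -36 + s*x (z(s, x) = s*x - 36 = -36 + s*x)
g = -108393/7930 (g = 762*(-1/61) + 306*(-1/260) = -762/61 - 153/130 = -108393/7930 ≈ -13.669)
(z(29, 22) + g)*o = ((-36 + 29*22) - 108393/7930)*(-439) = ((-36 + 638) - 108393/7930)*(-439) = (602 - 108393/7930)*(-439) = (4665467/7930)*(-439) = -2048140013/7930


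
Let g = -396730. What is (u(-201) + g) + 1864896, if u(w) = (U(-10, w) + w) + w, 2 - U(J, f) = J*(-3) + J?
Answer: 1467746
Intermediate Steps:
U(J, f) = 2 + 2*J (U(J, f) = 2 - (J*(-3) + J) = 2 - (-3*J + J) = 2 - (-2)*J = 2 + 2*J)
u(w) = -18 + 2*w (u(w) = ((2 + 2*(-10)) + w) + w = ((2 - 20) + w) + w = (-18 + w) + w = -18 + 2*w)
(u(-201) + g) + 1864896 = ((-18 + 2*(-201)) - 396730) + 1864896 = ((-18 - 402) - 396730) + 1864896 = (-420 - 396730) + 1864896 = -397150 + 1864896 = 1467746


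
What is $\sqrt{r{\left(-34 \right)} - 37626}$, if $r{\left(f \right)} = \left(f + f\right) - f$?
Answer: $2 i \sqrt{9415} \approx 194.06 i$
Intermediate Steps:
$r{\left(f \right)} = f$ ($r{\left(f \right)} = 2 f - f = f$)
$\sqrt{r{\left(-34 \right)} - 37626} = \sqrt{-34 - 37626} = \sqrt{-37660} = 2 i \sqrt{9415}$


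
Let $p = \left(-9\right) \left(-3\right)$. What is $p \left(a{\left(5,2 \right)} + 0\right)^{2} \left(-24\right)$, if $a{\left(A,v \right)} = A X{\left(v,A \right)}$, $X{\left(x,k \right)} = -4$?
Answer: $-259200$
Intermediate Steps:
$p = 27$
$a{\left(A,v \right)} = - 4 A$ ($a{\left(A,v \right)} = A \left(-4\right) = - 4 A$)
$p \left(a{\left(5,2 \right)} + 0\right)^{2} \left(-24\right) = 27 \left(\left(-4\right) 5 + 0\right)^{2} \left(-24\right) = 27 \left(-20 + 0\right)^{2} \left(-24\right) = 27 \left(-20\right)^{2} \left(-24\right) = 27 \cdot 400 \left(-24\right) = 10800 \left(-24\right) = -259200$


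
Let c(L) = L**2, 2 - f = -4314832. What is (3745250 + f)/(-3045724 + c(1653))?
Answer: -8060084/313315 ≈ -25.725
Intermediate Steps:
f = 4314834 (f = 2 - 1*(-4314832) = 2 + 4314832 = 4314834)
(3745250 + f)/(-3045724 + c(1653)) = (3745250 + 4314834)/(-3045724 + 1653**2) = 8060084/(-3045724 + 2732409) = 8060084/(-313315) = 8060084*(-1/313315) = -8060084/313315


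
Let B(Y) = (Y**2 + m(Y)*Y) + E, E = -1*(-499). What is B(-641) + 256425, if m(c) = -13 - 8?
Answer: 681266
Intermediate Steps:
E = 499
m(c) = -21
B(Y) = 499 + Y**2 - 21*Y (B(Y) = (Y**2 - 21*Y) + 499 = 499 + Y**2 - 21*Y)
B(-641) + 256425 = (499 + (-641)**2 - 21*(-641)) + 256425 = (499 + 410881 + 13461) + 256425 = 424841 + 256425 = 681266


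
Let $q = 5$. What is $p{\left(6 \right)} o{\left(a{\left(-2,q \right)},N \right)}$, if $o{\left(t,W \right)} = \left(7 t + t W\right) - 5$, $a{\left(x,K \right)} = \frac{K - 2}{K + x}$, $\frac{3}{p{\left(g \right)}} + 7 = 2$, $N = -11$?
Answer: $\frac{27}{5} \approx 5.4$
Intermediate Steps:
$p{\left(g \right)} = - \frac{3}{5}$ ($p{\left(g \right)} = \frac{3}{-7 + 2} = \frac{3}{-5} = 3 \left(- \frac{1}{5}\right) = - \frac{3}{5}$)
$a{\left(x,K \right)} = \frac{-2 + K}{K + x}$
$o{\left(t,W \right)} = -5 + 7 t + W t$ ($o{\left(t,W \right)} = \left(7 t + W t\right) - 5 = -5 + 7 t + W t$)
$p{\left(6 \right)} o{\left(a{\left(-2,q \right)},N \right)} = - \frac{3 \left(-5 + 7 \frac{-2 + 5}{5 - 2} - 11 \frac{-2 + 5}{5 - 2}\right)}{5} = - \frac{3 \left(-5 + 7 \cdot \frac{1}{3} \cdot 3 - 11 \cdot \frac{1}{3} \cdot 3\right)}{5} = - \frac{3 \left(-5 + 7 \cdot 1 - 11\right)}{5} = - \frac{3 \left(-5 + 7 - 11\right)}{5} = \left(- \frac{3}{5}\right) \left(-9\right) = \frac{27}{5}$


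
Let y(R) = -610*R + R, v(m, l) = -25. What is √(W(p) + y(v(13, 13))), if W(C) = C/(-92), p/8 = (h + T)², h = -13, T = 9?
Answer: √8053289/23 ≈ 123.38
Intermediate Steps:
y(R) = -609*R
p = 128 (p = 8*(-13 + 9)² = 8*(-4)² = 8*16 = 128)
W(C) = -C/92 (W(C) = C*(-1/92) = -C/92)
√(W(p) + y(v(13, 13))) = √(-1/92*128 - 609*(-25)) = √(-32/23 + 15225) = √(350143/23) = √8053289/23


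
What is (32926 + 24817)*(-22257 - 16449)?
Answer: -2235000558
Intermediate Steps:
(32926 + 24817)*(-22257 - 16449) = 57743*(-38706) = -2235000558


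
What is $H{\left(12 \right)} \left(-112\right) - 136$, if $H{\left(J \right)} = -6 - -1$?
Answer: $424$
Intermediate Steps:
$H{\left(J \right)} = -5$ ($H{\left(J \right)} = -6 + 1 = -5$)
$H{\left(12 \right)} \left(-112\right) - 136 = \left(-5\right) \left(-112\right) - 136 = 560 - 136 = 424$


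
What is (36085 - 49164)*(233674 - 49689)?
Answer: -2406339815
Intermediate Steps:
(36085 - 49164)*(233674 - 49689) = -13079*183985 = -2406339815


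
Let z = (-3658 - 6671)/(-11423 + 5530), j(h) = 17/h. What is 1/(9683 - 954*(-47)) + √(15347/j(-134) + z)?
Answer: 1/54521 + I*√1214070208948901/100181 ≈ 1.8342e-5 + 347.81*I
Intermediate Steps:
z = 10329/5893 (z = -10329/(-5893) = -10329*(-1/5893) = 10329/5893 ≈ 1.7528)
1/(9683 - 954*(-47)) + √(15347/j(-134) + z) = 1/(9683 - 954*(-47)) + √(15347/((17/(-134))) + 10329/5893) = 1/(9683 + 44838) + √(15347/((17*(-1/134))) + 10329/5893) = 1/54521 + √(15347/(-17/134) + 10329/5893) = 1/54521 + √(15347*(-134/17) + 10329/5893) = 1/54521 + √(-2056498/17 + 10329/5893) = 1/54521 + √(-12118767121/100181) = 1/54521 + I*√1214070208948901/100181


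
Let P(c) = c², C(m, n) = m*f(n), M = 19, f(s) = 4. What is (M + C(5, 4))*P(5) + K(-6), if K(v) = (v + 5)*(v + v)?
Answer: 987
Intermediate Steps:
K(v) = 2*v*(5 + v) (K(v) = (5 + v)*(2*v) = 2*v*(5 + v))
C(m, n) = 4*m (C(m, n) = m*4 = 4*m)
(M + C(5, 4))*P(5) + K(-6) = (19 + 4*5)*5² + 2*(-6)*(5 - 6) = (19 + 20)*25 + 2*(-6)*(-1) = 39*25 + 12 = 975 + 12 = 987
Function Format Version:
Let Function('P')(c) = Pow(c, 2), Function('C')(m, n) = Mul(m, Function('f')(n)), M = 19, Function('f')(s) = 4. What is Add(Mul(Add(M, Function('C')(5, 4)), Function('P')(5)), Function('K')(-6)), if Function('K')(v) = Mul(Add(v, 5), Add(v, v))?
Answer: 987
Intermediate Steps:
Function('K')(v) = Mul(2, v, Add(5, v)) (Function('K')(v) = Mul(Add(5, v), Mul(2, v)) = Mul(2, v, Add(5, v)))
Function('C')(m, n) = Mul(4, m) (Function('C')(m, n) = Mul(m, 4) = Mul(4, m))
Add(Mul(Add(M, Function('C')(5, 4)), Function('P')(5)), Function('K')(-6)) = Add(Mul(Add(19, Mul(4, 5)), Pow(5, 2)), Mul(2, -6, Add(5, -6))) = Add(Mul(Add(19, 20), 25), Mul(2, -6, -1)) = Add(Mul(39, 25), 12) = Add(975, 12) = 987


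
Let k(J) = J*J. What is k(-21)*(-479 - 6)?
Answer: -213885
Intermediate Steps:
k(J) = J²
k(-21)*(-479 - 6) = (-21)²*(-479 - 6) = 441*(-485) = -213885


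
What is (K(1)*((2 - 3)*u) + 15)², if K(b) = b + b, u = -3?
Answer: 441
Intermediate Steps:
K(b) = 2*b
(K(1)*((2 - 3)*u) + 15)² = ((2*1)*((2 - 3)*(-3)) + 15)² = (2*(-1*(-3)) + 15)² = (2*3 + 15)² = (6 + 15)² = 21² = 441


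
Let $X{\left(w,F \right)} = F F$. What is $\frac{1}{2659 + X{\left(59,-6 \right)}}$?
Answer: $\frac{1}{2695} \approx 0.00037106$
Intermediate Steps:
$X{\left(w,F \right)} = F^{2}$
$\frac{1}{2659 + X{\left(59,-6 \right)}} = \frac{1}{2659 + \left(-6\right)^{2}} = \frac{1}{2659 + 36} = \frac{1}{2695}$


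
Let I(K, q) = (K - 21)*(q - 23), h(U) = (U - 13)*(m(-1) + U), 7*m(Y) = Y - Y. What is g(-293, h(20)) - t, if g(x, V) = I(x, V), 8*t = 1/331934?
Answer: -97556730337/2655472 ≈ -36738.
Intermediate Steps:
m(Y) = 0 (m(Y) = (Y - Y)/7 = (1/7)*0 = 0)
h(U) = U*(-13 + U) (h(U) = (U - 13)*(0 + U) = (-13 + U)*U = U*(-13 + U))
t = 1/2655472 (t = (1/8)/331934 = (1/8)*(1/331934) = 1/2655472 ≈ 3.7658e-7)
I(K, q) = (-23 + q)*(-21 + K) (I(K, q) = (-21 + K)*(-23 + q) = (-23 + q)*(-21 + K))
g(x, V) = 483 - 23*x - 21*V + V*x (g(x, V) = 483 - 23*x - 21*V + x*V = 483 - 23*x - 21*V + V*x)
g(-293, h(20)) - t = (483 - 23*(-293) - 420*(-13 + 20) + (20*(-13 + 20))*(-293)) - 1*1/2655472 = (483 + 6739 - 420*7 + (20*7)*(-293)) - 1/2655472 = (483 + 6739 - 21*140 + 140*(-293)) - 1/2655472 = (483 + 6739 - 2940 - 41020) - 1/2655472 = -36738 - 1/2655472 = -97556730337/2655472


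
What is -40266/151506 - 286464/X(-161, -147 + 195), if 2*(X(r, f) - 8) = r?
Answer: 4822010611/1220465 ≈ 3951.0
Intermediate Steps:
X(r, f) = 8 + r/2
-40266/151506 - 286464/X(-161, -147 + 195) = -40266/151506 - 286464/(8 + (½)*(-161)) = -40266*1/151506 - 286464/(8 - 161/2) = -2237/8417 - 286464/(-145/2) = -2237/8417 - 286464*(-2/145) = -2237/8417 + 572928/145 = 4822010611/1220465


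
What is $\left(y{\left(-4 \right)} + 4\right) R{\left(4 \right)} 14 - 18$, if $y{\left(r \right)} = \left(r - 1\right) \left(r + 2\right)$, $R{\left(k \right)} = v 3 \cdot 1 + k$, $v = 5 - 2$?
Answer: $2530$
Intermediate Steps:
$v = 3$
$R{\left(k \right)} = 9 + k$ ($R{\left(k \right)} = 3 \cdot 3 \cdot 1 + k = 3 \cdot 3 + k = 9 + k$)
$y{\left(r \right)} = \left(-1 + r\right) \left(2 + r\right)$
$\left(y{\left(-4 \right)} + 4\right) R{\left(4 \right)} 14 - 18 = \left(\left(-2 - 4 + \left(-4\right)^{2}\right) + 4\right) \left(9 + 4\right) 14 - 18 = \left(\left(-2 - 4 + 16\right) + 4\right) 13 \cdot 14 - 18 = \left(10 + 4\right) 13 \cdot 14 - 18 = 14 \cdot 13 \cdot 14 - 18 = 182 \cdot 14 - 18 = 2548 - 18 = 2530$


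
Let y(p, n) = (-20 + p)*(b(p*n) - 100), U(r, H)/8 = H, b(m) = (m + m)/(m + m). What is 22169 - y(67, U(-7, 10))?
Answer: 26822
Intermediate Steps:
b(m) = 1 (b(m) = (2*m)/((2*m)) = (2*m)*(1/(2*m)) = 1)
U(r, H) = 8*H
y(p, n) = 1980 - 99*p (y(p, n) = (-20 + p)*(1 - 100) = (-20 + p)*(-99) = 1980 - 99*p)
22169 - y(67, U(-7, 10)) = 22169 - (1980 - 99*67) = 22169 - (1980 - 6633) = 22169 - 1*(-4653) = 22169 + 4653 = 26822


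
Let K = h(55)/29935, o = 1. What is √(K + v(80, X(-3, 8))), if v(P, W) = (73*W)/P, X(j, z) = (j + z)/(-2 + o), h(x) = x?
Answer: 25*I*√4184913/23948 ≈ 2.1356*I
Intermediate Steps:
X(j, z) = -j - z (X(j, z) = (j + z)/(-2 + 1) = (j + z)/(-1) = (j + z)*(-1) = -j - z)
K = 11/5987 (K = 55/29935 = 55*(1/29935) = 11/5987 ≈ 0.0018373)
v(P, W) = 73*W/P
√(K + v(80, X(-3, 8))) = √(11/5987 + 73*(-1*(-3) - 1*8)/80) = √(11/5987 + 73*(3 - 8)*(1/80)) = √(11/5987 + 73*(-5)*(1/80)) = √(11/5987 - 73/16) = √(-436875/95792) = 25*I*√4184913/23948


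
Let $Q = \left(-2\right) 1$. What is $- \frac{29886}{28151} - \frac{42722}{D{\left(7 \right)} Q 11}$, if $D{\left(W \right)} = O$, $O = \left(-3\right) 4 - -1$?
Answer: $- \frac{604949717}{3406271} \approx -177.6$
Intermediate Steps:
$Q = -2$
$O = -11$ ($O = -12 + 1 = -11$)
$D{\left(W \right)} = -11$
$- \frac{29886}{28151} - \frac{42722}{D{\left(7 \right)} Q 11} = - \frac{29886}{28151} - \frac{42722}{\left(-11\right) \left(-2\right) 11} = \left(-29886\right) \frac{1}{28151} - \frac{42722}{22 \cdot 11} = - \frac{29886}{28151} - \frac{42722}{242} = - \frac{29886}{28151} - \frac{21361}{121} = - \frac{604949717}{3406271}$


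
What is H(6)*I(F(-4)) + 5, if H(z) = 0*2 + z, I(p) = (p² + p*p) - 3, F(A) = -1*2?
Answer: 35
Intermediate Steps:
F(A) = -2
I(p) = -3 + 2*p² (I(p) = (p² + p²) - 3 = 2*p² - 3 = -3 + 2*p²)
H(z) = z (H(z) = 0 + z = z)
H(6)*I(F(-4)) + 5 = 6*(-3 + 2*(-2)²) + 5 = 6*(-3 + 2*4) + 5 = 6*(-3 + 8) + 5 = 6*5 + 5 = 30 + 5 = 35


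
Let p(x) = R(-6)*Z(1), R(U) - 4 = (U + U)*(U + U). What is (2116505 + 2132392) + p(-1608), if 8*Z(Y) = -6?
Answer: 4248786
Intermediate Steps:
Z(Y) = -3/4 (Z(Y) = (1/8)*(-6) = -3/4)
R(U) = 4 + 4*U**2 (R(U) = 4 + (U + U)*(U + U) = 4 + (2*U)*(2*U) = 4 + 4*U**2)
p(x) = -111 (p(x) = (4 + 4*(-6)**2)*(-3/4) = (4 + 4*36)*(-3/4) = (4 + 144)*(-3/4) = 148*(-3/4) = -111)
(2116505 + 2132392) + p(-1608) = (2116505 + 2132392) - 111 = 4248897 - 111 = 4248786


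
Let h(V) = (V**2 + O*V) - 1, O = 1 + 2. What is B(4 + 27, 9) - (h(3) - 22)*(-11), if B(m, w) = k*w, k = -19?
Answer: -226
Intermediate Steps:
O = 3
h(V) = -1 + V**2 + 3*V (h(V) = (V**2 + 3*V) - 1 = -1 + V**2 + 3*V)
B(m, w) = -19*w
B(4 + 27, 9) - (h(3) - 22)*(-11) = -19*9 - ((-1 + 3**2 + 3*3) - 22)*(-11) = -171 - ((-1 + 9 + 9) - 22)*(-11) = -171 - (17 - 22)*(-11) = -171 - (-5)*(-11) = -171 - 1*55 = -171 - 55 = -226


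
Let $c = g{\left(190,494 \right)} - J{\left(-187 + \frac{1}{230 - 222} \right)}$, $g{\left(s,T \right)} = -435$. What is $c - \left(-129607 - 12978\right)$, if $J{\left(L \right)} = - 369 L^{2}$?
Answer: $\frac{833821825}{64} \approx 1.3028 \cdot 10^{7}$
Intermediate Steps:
$c = \frac{824696385}{64}$ ($c = -435 - - 369 \left(-187 + \frac{1}{230 - 222}\right)^{2} = -435 - - 369 \left(-187 + \frac{1}{8}\right)^{2} = -435 - - 369 \left(- \frac{1495}{8}\right)^{2} = -435 - \left(-369\right) \frac{2235025}{64} = -435 - - \frac{824724225}{64} = -435 + \frac{824724225}{64} = \frac{824696385}{64} \approx 1.2886 \cdot 10^{7}$)
$c - \left(-129607 - 12978\right) = \frac{824696385}{64} - \left(-129607 - 12978\right) = \frac{824696385}{64} - -142585 = \frac{824696385}{64} + 142585 = \frac{833821825}{64}$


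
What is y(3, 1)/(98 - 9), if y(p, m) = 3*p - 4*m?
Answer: 5/89 ≈ 0.056180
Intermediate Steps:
y(p, m) = -4*m + 3*p
y(3, 1)/(98 - 9) = (-4*1 + 3*3)/(98 - 9) = (-4 + 9)/89 = 5*(1/89) = 5/89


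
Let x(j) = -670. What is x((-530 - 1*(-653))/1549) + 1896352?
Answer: 1895682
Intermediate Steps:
x((-530 - 1*(-653))/1549) + 1896352 = -670 + 1896352 = 1895682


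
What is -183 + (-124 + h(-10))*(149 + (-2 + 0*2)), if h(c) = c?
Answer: -19881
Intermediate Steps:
-183 + (-124 + h(-10))*(149 + (-2 + 0*2)) = -183 + (-124 - 10)*(149 + (-2 + 0*2)) = -183 - 134*(149 + (-2 + 0)) = -183 - 134*(149 - 2) = -183 - 134*147 = -183 - 19698 = -19881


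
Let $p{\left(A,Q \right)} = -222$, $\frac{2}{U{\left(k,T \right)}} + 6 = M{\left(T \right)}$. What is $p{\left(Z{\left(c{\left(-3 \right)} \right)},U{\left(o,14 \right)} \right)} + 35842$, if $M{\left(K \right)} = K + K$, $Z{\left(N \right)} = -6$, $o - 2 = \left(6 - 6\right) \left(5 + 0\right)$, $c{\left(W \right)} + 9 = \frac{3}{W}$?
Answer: $35620$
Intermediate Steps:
$c{\left(W \right)} = -9 + \frac{3}{W}$
$o = 2$ ($o = 2 + \left(6 - 6\right) \left(5 + 0\right) = 2 + 0 \cdot 5 = 2 + 0 = 2$)
$M{\left(K \right)} = 2 K$
$U{\left(k,T \right)} = \frac{2}{-6 + 2 T}$
$p{\left(Z{\left(c{\left(-3 \right)} \right)},U{\left(o,14 \right)} \right)} + 35842 = -222 + 35842 = 35620$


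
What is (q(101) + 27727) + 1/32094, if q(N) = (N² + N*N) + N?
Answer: 1547893621/32094 ≈ 48230.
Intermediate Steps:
q(N) = N + 2*N² (q(N) = (N² + N²) + N = 2*N² + N = N + 2*N²)
(q(101) + 27727) + 1/32094 = (101*(1 + 2*101) + 27727) + 1/32094 = (101*(1 + 202) + 27727) + 1/32094 = (101*203 + 27727) + 1/32094 = (20503 + 27727) + 1/32094 = 48230 + 1/32094 = 1547893621/32094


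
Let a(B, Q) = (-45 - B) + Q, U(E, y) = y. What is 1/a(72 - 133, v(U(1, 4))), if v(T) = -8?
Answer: ⅛ ≈ 0.12500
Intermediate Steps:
a(B, Q) = -45 + Q - B
1/a(72 - 133, v(U(1, 4))) = 1/(-45 - 8 - (72 - 133)) = 1/(-45 - 8 - 1*(-61)) = 1/(-45 - 8 + 61) = 1/8 = ⅛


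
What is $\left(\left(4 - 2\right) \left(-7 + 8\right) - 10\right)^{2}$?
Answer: $64$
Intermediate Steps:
$\left(\left(4 - 2\right) \left(-7 + 8\right) - 10\right)^{2} = \left(2 \cdot 1 - 10\right)^{2} = \left(2 - 10\right)^{2} = \left(-8\right)^{2} = 64$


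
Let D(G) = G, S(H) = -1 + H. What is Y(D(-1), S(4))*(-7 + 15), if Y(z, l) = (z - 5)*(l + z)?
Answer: -96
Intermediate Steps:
Y(z, l) = (-5 + z)*(l + z)
Y(D(-1), S(4))*(-7 + 15) = ((-1)**2 - 5*(-1 + 4) - 5*(-1) + (-1 + 4)*(-1))*(-7 + 15) = (1 - 5*3 + 5 + 3*(-1))*8 = (1 - 15 + 5 - 3)*8 = -12*8 = -96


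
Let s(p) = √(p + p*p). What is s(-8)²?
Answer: 56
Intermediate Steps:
s(p) = √(p + p²)
s(-8)² = (√(-8*(1 - 8)))² = (√(-8*(-7)))² = (√56)² = (2*√14)² = 56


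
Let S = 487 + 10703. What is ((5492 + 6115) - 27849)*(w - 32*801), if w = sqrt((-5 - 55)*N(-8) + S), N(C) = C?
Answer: 416314944 - 16242*sqrt(11670) ≈ 4.1456e+8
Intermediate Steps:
S = 11190
w = sqrt(11670) (w = sqrt((-5 - 55)*(-8) + 11190) = sqrt(-60*(-8) + 11190) = sqrt(480 + 11190) = sqrt(11670) ≈ 108.03)
((5492 + 6115) - 27849)*(w - 32*801) = ((5492 + 6115) - 27849)*(sqrt(11670) - 32*801) = (11607 - 27849)*(sqrt(11670) - 25632) = -16242*(-25632 + sqrt(11670)) = 416314944 - 16242*sqrt(11670)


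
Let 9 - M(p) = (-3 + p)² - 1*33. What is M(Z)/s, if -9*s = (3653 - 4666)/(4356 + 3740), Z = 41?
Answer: -102155328/1013 ≈ -1.0084e+5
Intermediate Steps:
s = 1013/72864 (s = -(3653 - 4666)/(9*(4356 + 3740)) = -(-1013)/(9*8096) = -⅑*(-1013/8096) = 1013/72864 ≈ 0.013903)
M(p) = 42 - (-3 + p)² (M(p) = 9 - ((-3 + p)² - 1*33) = 9 - ((-3 + p)² - 33) = 9 - (-33 + (-3 + p)²) = 9 + (33 - (-3 + p)²) = 42 - (-3 + p)²)
M(Z)/s = (42 - (-3 + 41)²)/(1013/72864) = (42 - 1*38²)*(72864/1013) = (42 - 1*1444)*(72864/1013) = (42 - 1444)*(72864/1013) = -1402*72864/1013 = -102155328/1013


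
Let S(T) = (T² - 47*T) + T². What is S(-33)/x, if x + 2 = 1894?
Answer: 339/172 ≈ 1.9709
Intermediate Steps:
x = 1892 (x = -2 + 1894 = 1892)
S(T) = -47*T + 2*T²
S(-33)/x = -33*(-47 + 2*(-33))/1892 = -33*(-47 - 66)*(1/1892) = -33*(-113)*(1/1892) = 3729*(1/1892) = 339/172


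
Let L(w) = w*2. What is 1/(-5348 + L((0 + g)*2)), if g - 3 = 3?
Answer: -1/5324 ≈ -0.00018783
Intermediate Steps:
g = 6 (g = 3 + 3 = 6)
L(w) = 2*w
1/(-5348 + L((0 + g)*2)) = 1/(-5348 + 2*((0 + 6)*2)) = 1/(-5348 + 2*(6*2)) = 1/(-5348 + 2*12) = 1/(-5348 + 24) = 1/(-5324) = -1/5324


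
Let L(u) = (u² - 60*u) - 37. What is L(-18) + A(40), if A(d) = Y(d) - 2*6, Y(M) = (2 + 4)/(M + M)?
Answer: 54203/40 ≈ 1355.1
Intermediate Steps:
L(u) = -37 + u² - 60*u
Y(M) = 3/M (Y(M) = 6/((2*M)) = 6*(1/(2*M)) = 3/M)
A(d) = -12 + 3/d (A(d) = 3/d - 2*6 = 3/d - 12 = -12 + 3/d)
L(-18) + A(40) = (-37 + (-18)² - 60*(-18)) + (-12 + 3/40) = (-37 + 324 + 1080) + (-12 + 3*(1/40)) = 1367 + (-12 + 3/40) = 1367 - 477/40 = 54203/40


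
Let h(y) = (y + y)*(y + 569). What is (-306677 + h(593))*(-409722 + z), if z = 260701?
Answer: -159669295555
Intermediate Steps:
h(y) = 2*y*(569 + y) (h(y) = (2*y)*(569 + y) = 2*y*(569 + y))
(-306677 + h(593))*(-409722 + z) = (-306677 + 2*593*(569 + 593))*(-409722 + 260701) = (-306677 + 2*593*1162)*(-149021) = (-306677 + 1378132)*(-149021) = 1071455*(-149021) = -159669295555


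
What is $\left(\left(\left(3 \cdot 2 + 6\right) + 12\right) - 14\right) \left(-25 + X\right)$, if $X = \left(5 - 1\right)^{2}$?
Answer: $-90$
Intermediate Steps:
$X = 16$ ($X = 4^{2} = 16$)
$\left(\left(\left(3 \cdot 2 + 6\right) + 12\right) - 14\right) \left(-25 + X\right) = \left(\left(\left(3 \cdot 2 + 6\right) + 12\right) - 14\right) \left(-25 + 16\right) = \left(\left(\left(6 + 6\right) + 12\right) - 14\right) \left(-9\right) = \left(\left(12 + 12\right) - 14\right) \left(-9\right) = \left(24 - 14\right) \left(-9\right) = 10 \left(-9\right) = -90$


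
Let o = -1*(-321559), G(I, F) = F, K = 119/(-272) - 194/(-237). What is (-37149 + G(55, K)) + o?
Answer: 1078484165/3792 ≈ 2.8441e+5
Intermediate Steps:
K = 1445/3792 (K = 119*(-1/272) - 194*(-1/237) = -7/16 + 194/237 = 1445/3792 ≈ 0.38107)
o = 321559
(-37149 + G(55, K)) + o = (-37149 + 1445/3792) + 321559 = -140867563/3792 + 321559 = 1078484165/3792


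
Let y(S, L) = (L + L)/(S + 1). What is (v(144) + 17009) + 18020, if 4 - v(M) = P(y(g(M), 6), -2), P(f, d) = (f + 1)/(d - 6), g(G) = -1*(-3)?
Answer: 70067/2 ≈ 35034.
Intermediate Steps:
g(G) = 3
y(S, L) = 2*L/(1 + S) (y(S, L) = (2*L)/(1 + S) = 2*L/(1 + S))
P(f, d) = (1 + f)/(-6 + d)
v(M) = 9/2 (v(M) = 4 - (1 + 2*6/(1 + 3))/(-6 - 2) = 4 - (1 + 2*6/4)/(-8) = 4 - (-1)*(1 + 2*6*(1/4))/8 = 4 - (-1)*(1 + 3)/8 = 4 - (-1)*4/8 = 4 - 1*(-1/2) = 4 + 1/2 = 9/2)
(v(144) + 17009) + 18020 = (9/2 + 17009) + 18020 = 34027/2 + 18020 = 70067/2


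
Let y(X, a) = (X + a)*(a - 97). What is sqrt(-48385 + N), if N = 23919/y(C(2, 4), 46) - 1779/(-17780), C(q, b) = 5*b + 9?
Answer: I*sqrt(34420090184193)/26670 ≈ 219.98*I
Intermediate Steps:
C(q, b) = 9 + 5*b
y(X, a) = (-97 + a)*(X + a) (y(X, a) = (X + a)*(-97 + a) = (-97 + a)*(X + a))
N = -1641079/266700 (N = 23919/(46**2 - 97*(9 + 5*4) - 97*46 + (9 + 5*4)*46) - 1779/(-17780) = 23919/(2116 - 97*(9 + 20) - 4462 + (9 + 20)*46) - 1779*(-1/17780) = 23919/(2116 - 97*29 - 4462 + 29*46) + 1779/17780 = 23919/(2116 - 2813 - 4462 + 1334) + 1779/17780 = 23919/(-3825) + 1779/17780 = 23919*(-1/3825) + 1779/17780 = -469/75 + 1779/17780 = -1641079/266700 ≈ -6.1533)
sqrt(-48385 + N) = sqrt(-48385 - 1641079/266700) = sqrt(-12905920579/266700) = I*sqrt(34420090184193)/26670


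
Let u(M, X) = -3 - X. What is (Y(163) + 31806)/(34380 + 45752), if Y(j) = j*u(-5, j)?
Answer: 1187/20033 ≈ 0.059252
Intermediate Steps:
Y(j) = j*(-3 - j)
(Y(163) + 31806)/(34380 + 45752) = (-1*163*(3 + 163) + 31806)/(34380 + 45752) = (-1*163*166 + 31806)/80132 = (-27058 + 31806)*(1/80132) = 4748*(1/80132) = 1187/20033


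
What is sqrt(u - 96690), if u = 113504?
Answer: sqrt(16814) ≈ 129.67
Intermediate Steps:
sqrt(u - 96690) = sqrt(113504 - 96690) = sqrt(16814)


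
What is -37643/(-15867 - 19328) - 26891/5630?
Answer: -146899731/39629570 ≈ -3.7068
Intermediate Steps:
-37643/(-15867 - 19328) - 26891/5630 = -37643/(-35195) - 26891*1/5630 = -37643*(-1/35195) - 26891/5630 = 37643/35195 - 26891/5630 = -146899731/39629570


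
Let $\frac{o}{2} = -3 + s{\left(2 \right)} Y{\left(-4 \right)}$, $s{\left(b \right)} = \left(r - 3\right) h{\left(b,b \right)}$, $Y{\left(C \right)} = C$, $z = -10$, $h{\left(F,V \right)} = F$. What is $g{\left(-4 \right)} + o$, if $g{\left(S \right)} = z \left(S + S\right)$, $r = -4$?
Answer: $186$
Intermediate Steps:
$s{\left(b \right)} = - 7 b$ ($s{\left(b \right)} = \left(-4 - 3\right) b = - 7 b$)
$g{\left(S \right)} = - 20 S$ ($g{\left(S \right)} = - 10 \left(S + S\right) = - 10 \cdot 2 S = - 20 S$)
$o = 106$ ($o = 2 \left(-3 + \left(-7\right) 2 \left(-4\right)\right) = 2 \left(-3 - -56\right) = 2 \left(-3 + 56\right) = 2 \cdot 53 = 106$)
$g{\left(-4 \right)} + o = \left(-20\right) \left(-4\right) + 106 = 80 + 106 = 186$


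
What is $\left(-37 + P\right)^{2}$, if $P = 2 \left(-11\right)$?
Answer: $3481$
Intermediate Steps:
$P = -22$
$\left(-37 + P\right)^{2} = \left(-37 - 22\right)^{2} = \left(-59\right)^{2} = 3481$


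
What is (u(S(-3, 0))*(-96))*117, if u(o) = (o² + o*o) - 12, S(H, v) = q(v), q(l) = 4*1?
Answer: -224640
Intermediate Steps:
q(l) = 4
S(H, v) = 4
u(o) = -12 + 2*o² (u(o) = (o² + o²) - 12 = 2*o² - 12 = -12 + 2*o²)
(u(S(-3, 0))*(-96))*117 = ((-12 + 2*4²)*(-96))*117 = ((-12 + 2*16)*(-96))*117 = ((-12 + 32)*(-96))*117 = (20*(-96))*117 = -1920*117 = -224640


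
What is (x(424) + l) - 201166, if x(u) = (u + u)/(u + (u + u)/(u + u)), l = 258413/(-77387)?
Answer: -6616288329199/32889475 ≈ -2.0117e+5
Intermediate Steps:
l = -258413/77387 (l = 258413*(-1/77387) = -258413/77387 ≈ -3.3392)
x(u) = 2*u/(1 + u) (x(u) = (2*u)/(u + (2*u)/((2*u))) = (2*u)/(u + (2*u)*(1/(2*u))) = (2*u)/(u + 1) = (2*u)/(1 + u) = 2*u/(1 + u))
(x(424) + l) - 201166 = (2*424/(1 + 424) - 258413/77387) - 201166 = (2*424/425 - 258413/77387) - 201166 = (2*424*(1/425) - 258413/77387) - 201166 = (848/425 - 258413/77387) - 201166 = -44201349/32889475 - 201166 = -6616288329199/32889475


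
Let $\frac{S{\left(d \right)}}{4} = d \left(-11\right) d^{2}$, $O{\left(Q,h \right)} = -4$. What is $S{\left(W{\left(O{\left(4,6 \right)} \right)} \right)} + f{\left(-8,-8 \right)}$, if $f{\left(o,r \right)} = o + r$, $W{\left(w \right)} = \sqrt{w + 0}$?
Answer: $-16 + 352 i \approx -16.0 + 352.0 i$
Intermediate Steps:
$W{\left(w \right)} = \sqrt{w}$
$S{\left(d \right)} = - 44 d^{3}$ ($S{\left(d \right)} = 4 d \left(-11\right) d^{2} = 4 - 11 d d^{2} = 4 \left(- 11 d^{3}\right) = - 44 d^{3}$)
$S{\left(W{\left(O{\left(4,6 \right)} \right)} \right)} + f{\left(-8,-8 \right)} = - 44 \left(\sqrt{-4}\right)^{3} - 16 = - 44 \left(2 i\right)^{3} - 16 = - 44 \left(- 8 i\right) - 16 = 352 i - 16 = -16 + 352 i$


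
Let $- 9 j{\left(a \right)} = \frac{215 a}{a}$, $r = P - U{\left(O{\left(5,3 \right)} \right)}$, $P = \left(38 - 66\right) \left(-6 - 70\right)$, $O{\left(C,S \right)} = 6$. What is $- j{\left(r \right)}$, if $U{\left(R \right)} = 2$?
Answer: $\frac{215}{9} \approx 23.889$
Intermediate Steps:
$P = 2128$ ($P = \left(-28\right) \left(-76\right) = 2128$)
$r = 2126$ ($r = 2128 - 2 = 2126$)
$j{\left(a \right)} = - \frac{215}{9}$ ($j{\left(a \right)} = - \frac{215 a \frac{1}{a}}{9} = \left(- \frac{1}{9}\right) 215 = - \frac{215}{9}$)
$- j{\left(r \right)} = \left(-1\right) \left(- \frac{215}{9}\right) = \frac{215}{9}$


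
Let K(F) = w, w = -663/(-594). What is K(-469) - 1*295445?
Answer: -58497889/198 ≈ -2.9544e+5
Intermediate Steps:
w = 221/198 (w = -663*(-1/594) = 221/198 ≈ 1.1162)
K(F) = 221/198
K(-469) - 1*295445 = 221/198 - 1*295445 = 221/198 - 295445 = -58497889/198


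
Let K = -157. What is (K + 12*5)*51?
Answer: -4947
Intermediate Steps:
(K + 12*5)*51 = (-157 + 12*5)*51 = (-157 + 60)*51 = -97*51 = -4947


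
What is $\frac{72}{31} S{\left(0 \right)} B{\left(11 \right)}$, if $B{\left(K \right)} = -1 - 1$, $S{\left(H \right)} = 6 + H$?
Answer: $- \frac{864}{31} \approx -27.871$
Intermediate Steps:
$B{\left(K \right)} = -2$
$\frac{72}{31} S{\left(0 \right)} B{\left(11 \right)} = \frac{72}{31} \left(6 + 0\right) \left(-2\right) = 72 \cdot \frac{1}{31} \cdot 6 \left(-2\right) = \frac{72}{31} \cdot 6 \left(-2\right) = \frac{432}{31} \left(-2\right) = - \frac{864}{31}$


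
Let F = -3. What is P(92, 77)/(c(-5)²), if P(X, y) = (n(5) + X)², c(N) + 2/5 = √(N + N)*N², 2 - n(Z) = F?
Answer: 235225/(2 - 125*I*√10)² ≈ -1.5053 + 0.015233*I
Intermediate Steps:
n(Z) = 5 (n(Z) = 2 - 1*(-3) = 2 + 3 = 5)
c(N) = -⅖ + √2*N^(5/2) (c(N) = -⅖ + √(N + N)*N² = -⅖ + √(2*N)*N² = -⅖ + (√2*√N)*N² = -⅖ + √2*N^(5/2))
P(X, y) = (5 + X)²
P(92, 77)/(c(-5)²) = (5 + 92)²/((-⅖ + √2*(-5)^(5/2))²) = 97²/((-⅖ + √2*(25*I*√5))²) = 9409/((-⅖ + 25*I*√10)²) = 9409/(-⅖ + 25*I*√10)²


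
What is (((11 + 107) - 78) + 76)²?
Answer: 13456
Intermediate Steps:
(((11 + 107) - 78) + 76)² = ((118 - 78) + 76)² = (40 + 76)² = 116² = 13456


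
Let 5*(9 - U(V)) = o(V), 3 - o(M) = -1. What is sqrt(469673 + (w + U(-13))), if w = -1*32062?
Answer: 8*sqrt(170945)/5 ≈ 661.53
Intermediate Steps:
o(M) = 4 (o(M) = 3 - 1*(-1) = 3 + 1 = 4)
U(V) = 41/5 (U(V) = 9 - 1/5*4 = 9 - 4/5 = 41/5)
w = -32062
sqrt(469673 + (w + U(-13))) = sqrt(469673 + (-32062 + 41/5)) = sqrt(469673 - 160269/5) = sqrt(2188096/5) = 8*sqrt(170945)/5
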